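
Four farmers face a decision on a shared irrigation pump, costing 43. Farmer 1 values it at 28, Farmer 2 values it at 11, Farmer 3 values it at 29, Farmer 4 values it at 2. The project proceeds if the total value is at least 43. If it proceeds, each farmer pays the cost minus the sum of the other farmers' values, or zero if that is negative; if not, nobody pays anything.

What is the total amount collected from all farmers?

3

Total value 70 ≥ cost 43, so it is built.
Farmer 1: others sum to 42; max(0, 43 - 42) = 1.
Farmer 2: others sum to 59; max(0, 43 - 59) = 0.
Farmer 3: others sum to 41; max(0, 43 - 41) = 2.
Farmer 4: others sum to 68; max(0, 43 - 68) = 0.
Total collected = 1 + 0 + 2 + 0 = 3.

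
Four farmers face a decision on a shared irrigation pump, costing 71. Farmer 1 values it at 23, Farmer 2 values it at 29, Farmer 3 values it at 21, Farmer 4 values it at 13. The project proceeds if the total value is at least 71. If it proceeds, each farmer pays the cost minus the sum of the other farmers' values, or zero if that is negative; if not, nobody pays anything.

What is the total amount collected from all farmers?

28

Total value 86 ≥ cost 71, so it is built.
Farmer 1: others sum to 63; max(0, 71 - 63) = 8.
Farmer 2: others sum to 57; max(0, 71 - 57) = 14.
Farmer 3: others sum to 65; max(0, 71 - 65) = 6.
Farmer 4: others sum to 73; max(0, 71 - 73) = 0.
Total collected = 8 + 14 + 6 + 0 = 28.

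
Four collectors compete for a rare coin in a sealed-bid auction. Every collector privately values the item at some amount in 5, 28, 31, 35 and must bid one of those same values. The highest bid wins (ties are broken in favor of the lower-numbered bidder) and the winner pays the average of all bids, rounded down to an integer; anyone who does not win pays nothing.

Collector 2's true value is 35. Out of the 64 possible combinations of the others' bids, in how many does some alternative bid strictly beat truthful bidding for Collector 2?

18

Others bid (5, 5, 5): truth gives 23; bid 28 gives 25 > 23. Violating.
Others bid (5, 5, 28): truth gives 17; bid 28 gives 19 > 17. Violating.
Others bid (5, 5, 31): truth gives 16; bid 31 gives 17 > 16. Violating.
Others bid (5, 28, 5): truth gives 17; bid 28 gives 19 > 17. Violating.
Others bid (5, 5, 35): truth gives 15; no alternative beats it.
Others bid (5, 28, 35): truth gives 10; no alternative beats it.
(Checking all 64 profiles: 18 have a profitable deviation, 46 do not.)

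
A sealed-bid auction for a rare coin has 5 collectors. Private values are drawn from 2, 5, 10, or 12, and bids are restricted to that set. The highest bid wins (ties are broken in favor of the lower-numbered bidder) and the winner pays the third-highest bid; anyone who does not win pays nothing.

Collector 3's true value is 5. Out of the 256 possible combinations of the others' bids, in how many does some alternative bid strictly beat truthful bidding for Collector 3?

Others bid (2, 2, 2, 10): truth gives 0; bid 10 gives 3 > 0. Violating.
Others bid (2, 2, 2, 12): truth gives 0; bid 12 gives 3 > 0. Violating.
Others bid (2, 2, 10, 2): truth gives 0; bid 10 gives 3 > 0. Violating.
Others bid (2, 2, 12, 2): truth gives 0; bid 12 gives 3 > 0. Violating.
Others bid (2, 2, 2, 2): truth gives 3; no alternative beats it.
Others bid (2, 2, 2, 5): truth gives 3; no alternative beats it.
(Checking all 256 profiles: 8 have a profitable deviation, 248 do not.)

8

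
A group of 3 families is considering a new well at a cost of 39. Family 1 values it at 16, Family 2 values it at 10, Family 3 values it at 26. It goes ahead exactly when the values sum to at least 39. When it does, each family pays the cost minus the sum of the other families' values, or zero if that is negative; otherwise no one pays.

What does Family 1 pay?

3

Total value 52 ≥ cost 39, so the project is built.
The other families' values sum to 36.
Cost minus that sum is 39 - 36 = 3.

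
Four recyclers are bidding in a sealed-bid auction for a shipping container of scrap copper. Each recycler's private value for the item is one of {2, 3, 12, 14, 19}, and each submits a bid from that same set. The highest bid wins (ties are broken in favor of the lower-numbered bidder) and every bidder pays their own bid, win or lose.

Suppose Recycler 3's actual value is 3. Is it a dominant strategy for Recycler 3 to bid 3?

Consider the case where Recycler 1 bids 2, Recycler 2 bids 2 and Recycler 4 bids 12.
Truthful bid 3: loses but pays 3, utility -3.
Bid 2 instead: loses but pays 2, utility -2.
Since -2 > -3, bidding 2 is strictly better here, so truthful bidding is not dominant.

No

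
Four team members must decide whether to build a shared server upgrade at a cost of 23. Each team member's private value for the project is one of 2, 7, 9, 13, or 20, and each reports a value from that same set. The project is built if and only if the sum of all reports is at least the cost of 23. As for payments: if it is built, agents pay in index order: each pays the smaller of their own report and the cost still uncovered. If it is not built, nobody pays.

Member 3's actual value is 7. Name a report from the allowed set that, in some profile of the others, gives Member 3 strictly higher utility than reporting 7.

2

Suppose Member 1 reports 2, Member 2 reports 2 and Member 4 reports 20.
Report 7: project built, pays 7, utility 7 - 7 = 0.
Report 2: project built, pays 2, utility 7 - 2 = 5.
So reporting 2 beats truth here (5 > 0).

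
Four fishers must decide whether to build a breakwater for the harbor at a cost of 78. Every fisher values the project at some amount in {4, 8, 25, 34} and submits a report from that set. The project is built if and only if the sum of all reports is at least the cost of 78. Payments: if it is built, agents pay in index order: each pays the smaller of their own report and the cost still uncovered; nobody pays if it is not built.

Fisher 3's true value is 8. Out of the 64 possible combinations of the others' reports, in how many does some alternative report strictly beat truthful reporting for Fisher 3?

11

Others report (8, 34, 34): truth gives 0; report 4 gives 4 > 0. Violating.
Others report (25, 25, 25): truth gives 0; report 4 gives 4 > 0. Violating.
Others report (25, 25, 34): truth gives 0; report 4 gives 4 > 0. Violating.
Others report (25, 34, 25): truth gives 0; report 4 gives 4 > 0. Violating.
Others report (4, 4, 4): truth gives 0; no alternative beats it.
Others report (4, 4, 8): truth gives 0; no alternative beats it.
(Checking all 64 profiles: 11 have a profitable deviation, 53 do not.)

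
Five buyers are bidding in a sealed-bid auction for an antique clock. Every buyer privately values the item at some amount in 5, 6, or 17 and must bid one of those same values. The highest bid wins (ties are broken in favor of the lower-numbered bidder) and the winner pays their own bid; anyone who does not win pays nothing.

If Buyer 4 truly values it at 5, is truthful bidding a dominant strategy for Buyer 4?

Yes

Check each profile of the others' bids and compare truth against every alternative bid.
Others bid (5, 5, 5, 5): truth gives 0, best alternative gives -1.
Others bid (5, 5, 5, 6): truth gives 0, best alternative gives -1.
Others bid (5, 5, 5, 17): truth gives 0, best alternative gives 0.
Others bid (5, 5, 6, 5): truth gives 0, best alternative gives 0.
Others bid (5, 5, 6, 6): truth gives 0, best alternative gives 0.
Others bid (5, 5, 6, 17): truth gives 0, best alternative gives 0.
(Remaining 75 profiles checked similarly; truth is weakly best in each.)
In every case the truthful bid is at least as good as any alternative, so it is a dominant strategy.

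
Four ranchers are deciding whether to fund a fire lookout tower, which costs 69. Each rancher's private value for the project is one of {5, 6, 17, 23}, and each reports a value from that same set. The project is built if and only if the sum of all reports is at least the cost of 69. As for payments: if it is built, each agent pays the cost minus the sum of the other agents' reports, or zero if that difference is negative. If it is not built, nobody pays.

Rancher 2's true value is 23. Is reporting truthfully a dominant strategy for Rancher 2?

Check each profile of the others' reports and compare truth against every alternative report.
Others report (5, 23, 23): truth gives 5, best alternative gives 0.
Others report (17, 17, 17): truth gives 5, best alternative gives 0.
Others report (23, 5, 23): truth gives 5, best alternative gives 0.
Others report (23, 23, 5): truth gives 5, best alternative gives 0.
Others report (23, 23, 23): truth gives 23, best alternative gives 23.
Others report (17, 23, 23): truth gives 17, best alternative gives 17.
(Remaining 58 profiles checked similarly; truth is weakly best in each.)
In every case the truthful report is at least as good as any alternative, so it is a dominant strategy.

Yes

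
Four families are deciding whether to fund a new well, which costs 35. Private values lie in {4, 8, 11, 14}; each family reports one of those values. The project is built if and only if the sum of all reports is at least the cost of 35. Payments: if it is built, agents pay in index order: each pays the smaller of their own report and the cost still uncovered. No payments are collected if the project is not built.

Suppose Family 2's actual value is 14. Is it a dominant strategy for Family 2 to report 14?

Consider the case where Family 1 reports 4, Family 3 reports 8 and Family 4 reports 14.
Truthful report 14: project built, pays 14, utility 14 - 14 = 0.
Report 11 instead: project built, pays 11, utility 14 - 11 = 3.
Since 3 > 0, reporting 11 is strictly better here, so truthful reporting is not dominant.

No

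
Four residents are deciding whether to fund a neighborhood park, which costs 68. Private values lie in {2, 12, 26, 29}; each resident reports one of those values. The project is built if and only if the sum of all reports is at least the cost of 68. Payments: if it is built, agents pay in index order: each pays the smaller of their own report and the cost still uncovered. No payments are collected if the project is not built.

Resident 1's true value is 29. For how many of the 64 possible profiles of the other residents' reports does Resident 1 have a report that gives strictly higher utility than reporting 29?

44

Others report (2, 12, 29): truth gives 0; report 26 gives 3 > 0. Violating.
Others report (2, 26, 26): truth gives 0; report 26 gives 3 > 0. Violating.
Others report (2, 26, 29): truth gives 0; report 12 gives 17 > 0. Violating.
Others report (2, 29, 12): truth gives 0; report 26 gives 3 > 0. Violating.
Others report (2, 2, 2): truth gives 0; no alternative beats it.
Others report (2, 2, 12): truth gives 0; no alternative beats it.
(Checking all 64 profiles: 44 have a profitable deviation, 20 do not.)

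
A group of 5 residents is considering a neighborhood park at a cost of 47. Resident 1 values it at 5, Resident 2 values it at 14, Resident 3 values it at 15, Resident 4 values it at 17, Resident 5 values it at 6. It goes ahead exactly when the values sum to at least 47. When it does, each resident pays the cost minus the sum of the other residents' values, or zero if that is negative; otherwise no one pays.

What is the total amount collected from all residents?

Total value 57 ≥ cost 47, so it is built.
Resident 1: others sum to 52; max(0, 47 - 52) = 0.
Resident 2: others sum to 43; max(0, 47 - 43) = 4.
Resident 3: others sum to 42; max(0, 47 - 42) = 5.
Resident 4: others sum to 40; max(0, 47 - 40) = 7.
Resident 5: others sum to 51; max(0, 47 - 51) = 0.
Total collected = 0 + 4 + 5 + 7 + 0 = 16.

16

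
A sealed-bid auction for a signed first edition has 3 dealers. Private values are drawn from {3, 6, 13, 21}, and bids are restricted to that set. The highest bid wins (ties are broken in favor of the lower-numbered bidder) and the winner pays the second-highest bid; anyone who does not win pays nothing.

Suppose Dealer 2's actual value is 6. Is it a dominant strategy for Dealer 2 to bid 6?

Check each profile of the others' bids and compare truth against every alternative bid.
Others bid (3, 3): truth gives 3, best alternative gives 3.
Others bid (3, 6): truth gives 0, best alternative gives 0.
Others bid (3, 13): truth gives 0, best alternative gives 0.
Others bid (3, 21): truth gives 0, best alternative gives 0.
Others bid (6, 3): truth gives 0, best alternative gives 0.
Others bid (6, 6): truth gives 0, best alternative gives 0.
(Remaining 10 profiles checked similarly; truth is weakly best in each.)
In every case the truthful bid is at least as good as any alternative, so it is a dominant strategy.

Yes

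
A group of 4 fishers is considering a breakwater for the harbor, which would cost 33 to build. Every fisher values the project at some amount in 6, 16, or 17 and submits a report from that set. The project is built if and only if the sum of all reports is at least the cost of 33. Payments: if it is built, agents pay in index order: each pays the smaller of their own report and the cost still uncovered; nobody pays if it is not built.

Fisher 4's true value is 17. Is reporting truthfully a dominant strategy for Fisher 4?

Check each profile of the others' reports and compare truth against every alternative report.
Others report (6, 16, 16): truth gives 17, best alternative gives 17.
Others report (6, 16, 17): truth gives 17, best alternative gives 17.
Others report (6, 17, 16): truth gives 17, best alternative gives 17.
Others report (6, 17, 17): truth gives 17, best alternative gives 17.
Others report (16, 6, 16): truth gives 17, best alternative gives 17.
Others report (16, 6, 17): truth gives 17, best alternative gives 17.
(Remaining 21 profiles checked similarly; truth is weakly best in each.)
In every case the truthful report is at least as good as any alternative, so it is a dominant strategy.

Yes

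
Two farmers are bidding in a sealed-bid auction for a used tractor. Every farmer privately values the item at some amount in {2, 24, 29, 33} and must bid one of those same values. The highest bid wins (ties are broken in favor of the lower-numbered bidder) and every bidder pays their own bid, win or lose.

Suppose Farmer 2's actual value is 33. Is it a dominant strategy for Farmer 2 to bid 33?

No

Consider the case where Farmer 1 bids 2.
Truthful bid 33: wins, pays 33, utility 33 - 33 = 0.
Bid 24 instead: wins, pays 24, utility 33 - 24 = 9.
Since 9 > 0, bidding 24 is strictly better here, so truthful bidding is not dominant.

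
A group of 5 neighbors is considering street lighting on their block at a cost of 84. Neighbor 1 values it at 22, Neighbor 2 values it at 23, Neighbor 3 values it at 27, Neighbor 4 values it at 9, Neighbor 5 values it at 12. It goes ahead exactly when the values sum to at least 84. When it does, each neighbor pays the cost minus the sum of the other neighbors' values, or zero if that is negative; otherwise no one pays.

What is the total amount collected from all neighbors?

Total value 93 ≥ cost 84, so it is built.
Neighbor 1: others sum to 71; max(0, 84 - 71) = 13.
Neighbor 2: others sum to 70; max(0, 84 - 70) = 14.
Neighbor 3: others sum to 66; max(0, 84 - 66) = 18.
Neighbor 4: others sum to 84; max(0, 84 - 84) = 0.
Neighbor 5: others sum to 81; max(0, 84 - 81) = 3.
Total collected = 13 + 14 + 18 + 0 + 3 = 48.

48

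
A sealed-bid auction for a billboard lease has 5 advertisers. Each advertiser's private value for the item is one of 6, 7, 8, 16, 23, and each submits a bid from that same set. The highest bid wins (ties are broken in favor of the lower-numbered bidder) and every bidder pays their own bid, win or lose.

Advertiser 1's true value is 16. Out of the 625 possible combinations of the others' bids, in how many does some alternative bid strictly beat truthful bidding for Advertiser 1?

450

Others bid (6, 6, 6, 6): truth gives 0; bid 6 gives 10 > 0. Violating.
Others bid (6, 6, 6, 7): truth gives 0; bid 7 gives 9 > 0. Violating.
Others bid (6, 6, 6, 8): truth gives 0; bid 8 gives 8 > 0. Violating.
Others bid (6, 6, 6, 23): truth gives -16; bid 6 gives -6 > -16. Violating.
Others bid (6, 6, 6, 16): truth gives 0; no alternative beats it.
Others bid (6, 6, 7, 16): truth gives 0; no alternative beats it.
(Checking all 625 profiles: 450 have a profitable deviation, 175 do not.)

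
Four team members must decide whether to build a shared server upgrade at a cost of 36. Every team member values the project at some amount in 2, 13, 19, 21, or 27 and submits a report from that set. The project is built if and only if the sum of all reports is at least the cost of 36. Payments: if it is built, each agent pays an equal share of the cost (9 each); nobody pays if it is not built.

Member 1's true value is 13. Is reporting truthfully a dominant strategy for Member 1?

Consider the case where Member 2 reports 2, Member 3 reports 2 and Member 4 reports 13.
Truthful report 13: project not built, utility 0.
Report 19 instead: project built, pays 9, utility 13 - 9 = 4.
Since 4 > 0, reporting 19 is strictly better here, so truthful reporting is not dominant.

No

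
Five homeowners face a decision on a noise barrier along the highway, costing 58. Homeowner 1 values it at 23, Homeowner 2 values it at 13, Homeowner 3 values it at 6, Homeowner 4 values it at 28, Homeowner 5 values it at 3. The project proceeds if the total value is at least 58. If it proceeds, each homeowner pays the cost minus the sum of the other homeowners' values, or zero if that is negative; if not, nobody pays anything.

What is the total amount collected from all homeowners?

21

Total value 73 ≥ cost 58, so it is built.
Homeowner 1: others sum to 50; max(0, 58 - 50) = 8.
Homeowner 2: others sum to 60; max(0, 58 - 60) = 0.
Homeowner 3: others sum to 67; max(0, 58 - 67) = 0.
Homeowner 4: others sum to 45; max(0, 58 - 45) = 13.
Homeowner 5: others sum to 70; max(0, 58 - 70) = 0.
Total collected = 8 + 0 + 0 + 13 + 0 = 21.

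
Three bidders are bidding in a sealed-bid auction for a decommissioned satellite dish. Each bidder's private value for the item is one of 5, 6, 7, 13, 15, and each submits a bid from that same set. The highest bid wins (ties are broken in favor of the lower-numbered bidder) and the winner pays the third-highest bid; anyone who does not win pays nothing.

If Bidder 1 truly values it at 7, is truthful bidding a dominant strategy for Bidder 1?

No

Consider the case where Bidder 2 bids 5 and Bidder 3 bids 13.
Truthful bid 7: loses, pays 0, utility 0.
Bid 13 instead: wins, pays 5, utility 7 - 5 = 2.
Since 2 > 0, bidding 13 is strictly better here, so truthful bidding is not dominant.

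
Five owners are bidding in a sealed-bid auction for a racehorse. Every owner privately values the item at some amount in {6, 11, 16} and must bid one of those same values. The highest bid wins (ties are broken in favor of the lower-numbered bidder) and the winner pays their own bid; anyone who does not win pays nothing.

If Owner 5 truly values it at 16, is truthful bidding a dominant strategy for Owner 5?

Consider the case where Owner 1 bids 6, Owner 2 bids 6, Owner 3 bids 6 and Owner 4 bids 6.
Truthful bid 16: wins, pays 16, utility 16 - 16 = 0.
Bid 11 instead: wins, pays 11, utility 16 - 11 = 5.
Since 5 > 0, bidding 11 is strictly better here, so truthful bidding is not dominant.

No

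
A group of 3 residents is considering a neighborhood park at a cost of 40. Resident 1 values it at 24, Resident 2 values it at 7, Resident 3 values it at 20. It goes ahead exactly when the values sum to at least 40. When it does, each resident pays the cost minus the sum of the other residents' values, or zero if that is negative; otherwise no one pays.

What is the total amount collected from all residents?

22

Total value 51 ≥ cost 40, so it is built.
Resident 1: others sum to 27; max(0, 40 - 27) = 13.
Resident 2: others sum to 44; max(0, 40 - 44) = 0.
Resident 3: others sum to 31; max(0, 40 - 31) = 9.
Total collected = 13 + 0 + 9 = 22.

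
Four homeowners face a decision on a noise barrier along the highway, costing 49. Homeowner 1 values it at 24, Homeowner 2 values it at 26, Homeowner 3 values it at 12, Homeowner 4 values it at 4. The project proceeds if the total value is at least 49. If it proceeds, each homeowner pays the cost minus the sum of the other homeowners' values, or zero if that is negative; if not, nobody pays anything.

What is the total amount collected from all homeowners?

16

Total value 66 ≥ cost 49, so it is built.
Homeowner 1: others sum to 42; max(0, 49 - 42) = 7.
Homeowner 2: others sum to 40; max(0, 49 - 40) = 9.
Homeowner 3: others sum to 54; max(0, 49 - 54) = 0.
Homeowner 4: others sum to 62; max(0, 49 - 62) = 0.
Total collected = 7 + 9 + 0 + 0 = 16.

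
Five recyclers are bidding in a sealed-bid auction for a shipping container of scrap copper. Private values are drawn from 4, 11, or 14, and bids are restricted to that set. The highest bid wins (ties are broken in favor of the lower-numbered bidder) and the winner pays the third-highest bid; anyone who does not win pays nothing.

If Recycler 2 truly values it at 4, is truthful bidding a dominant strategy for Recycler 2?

Yes

Check each profile of the others' bids and compare truth against every alternative bid.
Others bid (4, 4, 11, 11): truth gives 0, best alternative gives -7.
Others bid (4, 11, 4, 11): truth gives 0, best alternative gives -7.
Others bid (4, 11, 11, 4): truth gives 0, best alternative gives -7.
Others bid (4, 11, 11, 11): truth gives 0, best alternative gives -7.
Others bid (4, 4, 4, 4): truth gives 0, best alternative gives 0.
Others bid (4, 4, 4, 11): truth gives 0, best alternative gives 0.
(Remaining 75 profiles checked similarly; truth is weakly best in each.)
In every case the truthful bid is at least as good as any alternative, so it is a dominant strategy.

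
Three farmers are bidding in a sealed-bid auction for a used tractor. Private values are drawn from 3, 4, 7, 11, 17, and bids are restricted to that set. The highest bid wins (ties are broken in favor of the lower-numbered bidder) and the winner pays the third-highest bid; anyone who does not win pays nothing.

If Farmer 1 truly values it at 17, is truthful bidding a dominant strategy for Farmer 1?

Yes

Check each profile of the others' bids and compare truth against every alternative bid.
Others bid (3, 17): truth gives 14, best alternative gives 0.
Others bid (17, 3): truth gives 14, best alternative gives 0.
Others bid (4, 17): truth gives 13, best alternative gives 0.
Others bid (17, 4): truth gives 13, best alternative gives 0.
Others bid (7, 17): truth gives 10, best alternative gives 0.
Others bid (17, 7): truth gives 10, best alternative gives 0.
(Remaining 19 profiles checked similarly; truth is weakly best in each.)
In every case the truthful bid is at least as good as any alternative, so it is a dominant strategy.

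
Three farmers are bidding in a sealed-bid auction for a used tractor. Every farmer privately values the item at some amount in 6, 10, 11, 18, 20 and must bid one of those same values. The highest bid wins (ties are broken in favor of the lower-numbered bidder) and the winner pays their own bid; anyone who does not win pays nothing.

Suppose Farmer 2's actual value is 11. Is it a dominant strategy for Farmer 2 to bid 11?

Consider the case where Farmer 1 bids 6 and Farmer 3 bids 6.
Truthful bid 11: wins, pays 11, utility 11 - 11 = 0.
Bid 10 instead: wins, pays 10, utility 11 - 10 = 1.
Since 1 > 0, bidding 10 is strictly better here, so truthful bidding is not dominant.

No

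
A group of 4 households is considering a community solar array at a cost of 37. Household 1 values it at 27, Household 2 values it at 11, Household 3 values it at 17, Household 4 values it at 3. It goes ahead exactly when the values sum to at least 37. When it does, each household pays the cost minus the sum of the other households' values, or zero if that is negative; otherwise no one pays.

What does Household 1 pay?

Total value 58 ≥ cost 37, so the project is built.
The other households' values sum to 31.
Cost minus that sum is 37 - 31 = 6.

6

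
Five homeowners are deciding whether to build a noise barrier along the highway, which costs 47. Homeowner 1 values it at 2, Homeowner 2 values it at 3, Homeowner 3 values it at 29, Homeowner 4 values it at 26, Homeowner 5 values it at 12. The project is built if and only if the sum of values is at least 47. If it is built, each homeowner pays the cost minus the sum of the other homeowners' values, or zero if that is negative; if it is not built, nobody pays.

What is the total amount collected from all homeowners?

Total value 72 ≥ cost 47, so it is built.
Homeowner 1: others sum to 70; max(0, 47 - 70) = 0.
Homeowner 2: others sum to 69; max(0, 47 - 69) = 0.
Homeowner 3: others sum to 43; max(0, 47 - 43) = 4.
Homeowner 4: others sum to 46; max(0, 47 - 46) = 1.
Homeowner 5: others sum to 60; max(0, 47 - 60) = 0.
Total collected = 0 + 0 + 4 + 1 + 0 = 5.

5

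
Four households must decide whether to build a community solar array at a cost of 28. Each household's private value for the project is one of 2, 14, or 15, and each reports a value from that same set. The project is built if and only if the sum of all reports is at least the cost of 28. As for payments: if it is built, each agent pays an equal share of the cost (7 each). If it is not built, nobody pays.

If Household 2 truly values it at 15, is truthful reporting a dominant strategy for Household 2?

Yes

Check each profile of the others' reports and compare truth against every alternative report.
Others report (2, 2, 14): truth gives 8, best alternative gives 8.
Others report (2, 2, 15): truth gives 8, best alternative gives 8.
Others report (2, 14, 2): truth gives 8, best alternative gives 8.
Others report (2, 14, 14): truth gives 8, best alternative gives 8.
Others report (2, 14, 15): truth gives 8, best alternative gives 8.
Others report (2, 15, 2): truth gives 8, best alternative gives 8.
(Remaining 21 profiles checked similarly; truth is weakly best in each.)
In every case the truthful report is at least as good as any alternative, so it is a dominant strategy.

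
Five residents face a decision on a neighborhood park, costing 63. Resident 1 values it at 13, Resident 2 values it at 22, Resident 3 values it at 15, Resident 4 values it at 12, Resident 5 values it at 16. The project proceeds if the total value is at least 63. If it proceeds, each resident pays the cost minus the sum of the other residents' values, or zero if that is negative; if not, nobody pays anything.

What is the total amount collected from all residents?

8

Total value 78 ≥ cost 63, so it is built.
Resident 1: others sum to 65; max(0, 63 - 65) = 0.
Resident 2: others sum to 56; max(0, 63 - 56) = 7.
Resident 3: others sum to 63; max(0, 63 - 63) = 0.
Resident 4: others sum to 66; max(0, 63 - 66) = 0.
Resident 5: others sum to 62; max(0, 63 - 62) = 1.
Total collected = 0 + 7 + 0 + 0 + 1 = 8.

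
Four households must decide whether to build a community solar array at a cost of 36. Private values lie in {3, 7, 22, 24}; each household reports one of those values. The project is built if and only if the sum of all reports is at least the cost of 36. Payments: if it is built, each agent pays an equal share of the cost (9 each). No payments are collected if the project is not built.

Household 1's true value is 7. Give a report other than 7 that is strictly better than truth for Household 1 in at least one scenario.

3

Suppose Household 2 reports 3, Household 3 reports 3 and Household 4 reports 24.
Report 7: project built, pays 9, utility 7 - 9 = -2.
Report 3: project not built, utility 0.
So reporting 3 beats truth here (0 > -2).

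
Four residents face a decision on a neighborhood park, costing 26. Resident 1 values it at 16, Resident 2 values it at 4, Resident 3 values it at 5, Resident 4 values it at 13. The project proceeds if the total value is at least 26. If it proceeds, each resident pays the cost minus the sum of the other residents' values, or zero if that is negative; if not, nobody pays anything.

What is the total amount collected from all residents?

5

Total value 38 ≥ cost 26, so it is built.
Resident 1: others sum to 22; max(0, 26 - 22) = 4.
Resident 2: others sum to 34; max(0, 26 - 34) = 0.
Resident 3: others sum to 33; max(0, 26 - 33) = 0.
Resident 4: others sum to 25; max(0, 26 - 25) = 1.
Total collected = 4 + 0 + 0 + 1 = 5.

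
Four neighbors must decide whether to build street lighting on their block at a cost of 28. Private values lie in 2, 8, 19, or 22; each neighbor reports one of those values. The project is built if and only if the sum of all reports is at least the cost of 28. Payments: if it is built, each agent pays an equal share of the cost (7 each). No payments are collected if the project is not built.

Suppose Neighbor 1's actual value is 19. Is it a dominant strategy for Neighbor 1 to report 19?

Consider the case where Neighbor 2 reports 2, Neighbor 3 reports 2 and Neighbor 4 reports 2.
Truthful report 19: project not built, utility 0.
Report 22 instead: project built, pays 7, utility 19 - 7 = 12.
Since 12 > 0, reporting 22 is strictly better here, so truthful reporting is not dominant.

No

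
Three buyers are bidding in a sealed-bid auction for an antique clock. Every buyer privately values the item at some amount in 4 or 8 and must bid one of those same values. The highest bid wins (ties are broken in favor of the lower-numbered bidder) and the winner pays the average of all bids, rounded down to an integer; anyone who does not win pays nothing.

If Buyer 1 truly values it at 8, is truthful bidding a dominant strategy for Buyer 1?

Consider the case where Buyer 2 bids 4 and Buyer 3 bids 4.
Truthful bid 8: wins, pays 5, utility 8 - 5 = 3.
Bid 4 instead: wins, pays 4, utility 8 - 4 = 4.
Since 4 > 3, bidding 4 is strictly better here, so truthful bidding is not dominant.

No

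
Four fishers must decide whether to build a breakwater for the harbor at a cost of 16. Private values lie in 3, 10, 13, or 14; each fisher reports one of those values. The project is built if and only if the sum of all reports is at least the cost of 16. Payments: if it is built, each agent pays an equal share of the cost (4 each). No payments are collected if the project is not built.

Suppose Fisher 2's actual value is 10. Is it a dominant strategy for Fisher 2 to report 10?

Check each profile of the others' reports and compare truth against every alternative report.
Others report (3, 3, 3): truth gives 6, best alternative gives 6.
Others report (3, 3, 10): truth gives 6, best alternative gives 6.
Others report (3, 3, 13): truth gives 6, best alternative gives 6.
Others report (3, 3, 14): truth gives 6, best alternative gives 6.
Others report (3, 10, 3): truth gives 6, best alternative gives 6.
Others report (3, 10, 10): truth gives 6, best alternative gives 6.
(Remaining 58 profiles checked similarly; truth is weakly best in each.)
In every case the truthful report is at least as good as any alternative, so it is a dominant strategy.

Yes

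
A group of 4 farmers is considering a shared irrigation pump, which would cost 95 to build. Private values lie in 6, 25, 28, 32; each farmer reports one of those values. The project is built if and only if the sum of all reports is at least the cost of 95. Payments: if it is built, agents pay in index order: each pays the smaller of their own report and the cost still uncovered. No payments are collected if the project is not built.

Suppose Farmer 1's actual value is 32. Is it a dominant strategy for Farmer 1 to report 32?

Consider the case where Farmer 2 reports 6, Farmer 3 reports 32 and Farmer 4 reports 32.
Truthful report 32: project built, pays 32, utility 32 - 32 = 0.
Report 25 instead: project built, pays 25, utility 32 - 25 = 7.
Since 7 > 0, reporting 25 is strictly better here, so truthful reporting is not dominant.

No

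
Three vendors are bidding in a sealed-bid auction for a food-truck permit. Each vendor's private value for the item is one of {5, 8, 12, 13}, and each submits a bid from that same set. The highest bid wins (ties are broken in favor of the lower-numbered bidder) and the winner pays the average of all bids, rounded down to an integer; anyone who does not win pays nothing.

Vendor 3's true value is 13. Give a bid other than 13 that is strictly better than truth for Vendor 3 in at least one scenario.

8

Suppose Vendor 1 bids 5 and Vendor 2 bids 5.
Bid 13: wins, pays 7, utility 13 - 7 = 6.
Bid 8: wins, pays 6, utility 13 - 6 = 7.
So bidding 8 beats truth here (7 > 6).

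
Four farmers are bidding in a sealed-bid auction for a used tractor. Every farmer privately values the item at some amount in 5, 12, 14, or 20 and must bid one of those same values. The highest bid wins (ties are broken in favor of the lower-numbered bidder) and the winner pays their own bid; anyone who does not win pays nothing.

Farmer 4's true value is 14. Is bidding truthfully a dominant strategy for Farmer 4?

No

Consider the case where Farmer 1 bids 5, Farmer 2 bids 5 and Farmer 3 bids 5.
Truthful bid 14: wins, pays 14, utility 14 - 14 = 0.
Bid 12 instead: wins, pays 12, utility 14 - 12 = 2.
Since 2 > 0, bidding 12 is strictly better here, so truthful bidding is not dominant.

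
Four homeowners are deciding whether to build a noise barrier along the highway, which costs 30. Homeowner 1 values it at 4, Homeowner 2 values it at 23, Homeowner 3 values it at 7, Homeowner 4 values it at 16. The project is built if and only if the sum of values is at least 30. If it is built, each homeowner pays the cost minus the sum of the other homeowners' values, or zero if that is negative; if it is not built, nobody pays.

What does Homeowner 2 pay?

Total value 50 ≥ cost 30, so the project is built.
The other homeowners' values sum to 27.
Cost minus that sum is 30 - 27 = 3.

3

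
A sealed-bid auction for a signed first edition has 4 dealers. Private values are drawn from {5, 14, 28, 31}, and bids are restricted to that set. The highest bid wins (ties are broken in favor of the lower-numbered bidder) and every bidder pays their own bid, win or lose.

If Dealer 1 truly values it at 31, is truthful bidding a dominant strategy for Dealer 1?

Consider the case where Dealer 2 bids 5, Dealer 3 bids 5 and Dealer 4 bids 5.
Truthful bid 31: wins, pays 31, utility 31 - 31 = 0.
Bid 5 instead: wins, pays 5, utility 31 - 5 = 26.
Since 26 > 0, bidding 5 is strictly better here, so truthful bidding is not dominant.

No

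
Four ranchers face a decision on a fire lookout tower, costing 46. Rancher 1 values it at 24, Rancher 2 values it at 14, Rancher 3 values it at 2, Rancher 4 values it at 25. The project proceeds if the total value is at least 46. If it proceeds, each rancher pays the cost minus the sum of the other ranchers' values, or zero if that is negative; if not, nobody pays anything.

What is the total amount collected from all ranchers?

Total value 65 ≥ cost 46, so it is built.
Rancher 1: others sum to 41; max(0, 46 - 41) = 5.
Rancher 2: others sum to 51; max(0, 46 - 51) = 0.
Rancher 3: others sum to 63; max(0, 46 - 63) = 0.
Rancher 4: others sum to 40; max(0, 46 - 40) = 6.
Total collected = 5 + 0 + 0 + 6 = 11.

11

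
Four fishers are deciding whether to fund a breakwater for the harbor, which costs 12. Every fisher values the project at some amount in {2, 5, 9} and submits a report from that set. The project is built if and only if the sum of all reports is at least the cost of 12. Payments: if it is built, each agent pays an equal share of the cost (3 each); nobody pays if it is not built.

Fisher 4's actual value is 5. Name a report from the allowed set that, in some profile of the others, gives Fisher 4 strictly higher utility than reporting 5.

9

Suppose Fisher 1 reports 2, Fisher 2 reports 2 and Fisher 3 reports 2.
Report 5: project not built, utility 0.
Report 9: project built, pays 3, utility 5 - 3 = 2.
So reporting 9 beats truth here (2 > 0).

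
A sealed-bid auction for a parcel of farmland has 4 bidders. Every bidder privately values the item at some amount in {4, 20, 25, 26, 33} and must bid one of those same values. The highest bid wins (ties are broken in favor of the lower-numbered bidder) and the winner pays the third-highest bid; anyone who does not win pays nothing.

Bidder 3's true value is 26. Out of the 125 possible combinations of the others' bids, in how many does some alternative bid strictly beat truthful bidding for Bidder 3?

Others bid (4, 4, 33): truth gives 0; bid 33 gives 22 > 0. Violating.
Others bid (4, 20, 33): truth gives 0; bid 33 gives 6 > 0. Violating.
Others bid (4, 25, 33): truth gives 0; bid 33 gives 1 > 0. Violating.
Others bid (4, 26, 4): truth gives 0; bid 33 gives 22 > 0. Violating.
Others bid (4, 4, 4): truth gives 22; no alternative beats it.
Others bid (4, 4, 20): truth gives 22; no alternative beats it.
(Checking all 125 profiles: 27 have a profitable deviation, 98 do not.)

27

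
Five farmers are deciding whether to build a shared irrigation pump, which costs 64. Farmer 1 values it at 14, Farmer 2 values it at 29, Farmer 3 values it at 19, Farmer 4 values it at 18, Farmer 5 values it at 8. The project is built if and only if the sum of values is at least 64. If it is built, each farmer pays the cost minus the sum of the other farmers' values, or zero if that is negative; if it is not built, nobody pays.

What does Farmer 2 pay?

Total value 88 ≥ cost 64, so the project is built.
The other farmers' values sum to 59.
Cost minus that sum is 64 - 59 = 5.

5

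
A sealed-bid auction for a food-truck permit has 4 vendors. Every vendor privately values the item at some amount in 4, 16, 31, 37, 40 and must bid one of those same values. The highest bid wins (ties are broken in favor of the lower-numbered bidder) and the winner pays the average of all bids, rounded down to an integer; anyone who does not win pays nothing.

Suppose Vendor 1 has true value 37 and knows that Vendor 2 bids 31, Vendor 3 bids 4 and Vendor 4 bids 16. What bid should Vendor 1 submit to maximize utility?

31

Bid 4: loses, pays 0, utility 0.
Bid 16: loses, pays 0, utility 0.
Bid 31: wins, pays 20, utility 37 - 20 = 17.
Bid 37: wins, pays 22, utility 37 - 22 = 15.
Bid 40: wins, pays 22, utility 37 - 22 = 15.
The best choice is 31 with utility 17.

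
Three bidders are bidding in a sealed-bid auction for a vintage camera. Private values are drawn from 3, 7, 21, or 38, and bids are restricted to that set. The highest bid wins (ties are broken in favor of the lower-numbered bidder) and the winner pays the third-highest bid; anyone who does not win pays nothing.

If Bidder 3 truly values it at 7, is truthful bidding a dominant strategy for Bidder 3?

No

Consider the case where Bidder 1 bids 3 and Bidder 2 bids 7.
Truthful bid 7: loses, pays 0, utility 0.
Bid 21 instead: wins, pays 3, utility 7 - 3 = 4.
Since 4 > 0, bidding 21 is strictly better here, so truthful bidding is not dominant.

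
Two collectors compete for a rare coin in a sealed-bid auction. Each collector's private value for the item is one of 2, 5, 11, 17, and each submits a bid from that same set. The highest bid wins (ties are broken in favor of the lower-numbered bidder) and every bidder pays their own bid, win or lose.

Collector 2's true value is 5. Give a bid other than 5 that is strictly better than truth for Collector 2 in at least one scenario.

2

Suppose Collector 1 bids 5.
Bid 5: loses but pays 5, utility -5.
Bid 2: loses but pays 2, utility -2.
So bidding 2 beats truth here (-2 > -5).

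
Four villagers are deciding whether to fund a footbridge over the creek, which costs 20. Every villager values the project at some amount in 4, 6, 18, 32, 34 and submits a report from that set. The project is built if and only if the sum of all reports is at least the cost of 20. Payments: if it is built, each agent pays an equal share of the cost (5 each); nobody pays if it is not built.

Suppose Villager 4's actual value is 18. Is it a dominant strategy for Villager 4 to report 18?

Check each profile of the others' reports and compare truth against every alternative report.
Others report (4, 4, 4): truth gives 13, best alternative gives 13.
Others report (4, 4, 6): truth gives 13, best alternative gives 13.
Others report (4, 4, 18): truth gives 13, best alternative gives 13.
Others report (4, 4, 32): truth gives 13, best alternative gives 13.
Others report (4, 4, 34): truth gives 13, best alternative gives 13.
Others report (4, 6, 4): truth gives 13, best alternative gives 13.
(Remaining 119 profiles checked similarly; truth is weakly best in each.)
In every case the truthful report is at least as good as any alternative, so it is a dominant strategy.

Yes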